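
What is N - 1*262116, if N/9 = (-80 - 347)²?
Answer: 1378845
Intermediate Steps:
N = 1640961 (N = 9*(-80 - 347)² = 9*(-427)² = 9*182329 = 1640961)
N - 1*262116 = 1640961 - 1*262116 = 1640961 - 262116 = 1378845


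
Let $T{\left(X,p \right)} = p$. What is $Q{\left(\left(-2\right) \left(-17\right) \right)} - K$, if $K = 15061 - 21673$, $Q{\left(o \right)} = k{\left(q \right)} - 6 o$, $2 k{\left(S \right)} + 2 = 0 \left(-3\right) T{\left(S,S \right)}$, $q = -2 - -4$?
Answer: $6407$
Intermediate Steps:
$q = 2$ ($q = -2 + 4 = 2$)
$k{\left(S \right)} = -1$ ($k{\left(S \right)} = -1 + \frac{0 \left(-3\right) S}{2} = -1 + \frac{0 S}{2} = -1 + \frac{1}{2} \cdot 0 = -1 + 0 = -1$)
$Q{\left(o \right)} = -1 - 6 o$
$K = -6612$
$Q{\left(\left(-2\right) \left(-17\right) \right)} - K = \left(-1 - 6 \left(\left(-2\right) \left(-17\right)\right)\right) - -6612 = \left(-1 - 204\right) + 6612 = -205 + 6612 = 6407$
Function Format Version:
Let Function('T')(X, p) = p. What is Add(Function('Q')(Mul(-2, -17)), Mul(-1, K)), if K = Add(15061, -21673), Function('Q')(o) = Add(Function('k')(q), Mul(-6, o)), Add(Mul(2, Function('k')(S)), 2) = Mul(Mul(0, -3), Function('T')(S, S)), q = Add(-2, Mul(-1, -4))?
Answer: 6407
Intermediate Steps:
q = 2 (q = Add(-2, 4) = 2)
Function('k')(S) = -1 (Function('k')(S) = Add(-1, Mul(Rational(1, 2), Mul(Mul(0, -3), S))) = Add(-1, Mul(Rational(1, 2), Mul(0, S))) = Add(-1, Mul(Rational(1, 2), 0)) = Add(-1, 0) = -1)
Function('Q')(o) = Add(-1, Mul(-6, o))
K = -6612
Add(Function('Q')(Mul(-2, -17)), Mul(-1, K)) = Add(Add(-1, Mul(-6, Mul(-2, -17))), Mul(-1, -6612)) = Add(Add(-1, Mul(-6, 34)), 6612) = Add(Add(-1, -204), 6612) = Add(-205, 6612) = 6407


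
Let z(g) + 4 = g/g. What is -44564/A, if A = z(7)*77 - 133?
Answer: 857/7 ≈ 122.43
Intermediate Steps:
z(g) = -3 (z(g) = -4 + g/g = -4 + 1 = -3)
A = -364 (A = -3*77 - 133 = -231 - 133 = -364)
-44564/A = -44564/(-364) = -44564*(-1/364) = 857/7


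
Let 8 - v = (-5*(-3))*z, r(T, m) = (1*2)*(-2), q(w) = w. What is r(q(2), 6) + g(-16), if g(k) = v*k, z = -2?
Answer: -612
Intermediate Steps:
r(T, m) = -4 (r(T, m) = 2*(-2) = -4)
v = 38 (v = 8 - (-5*(-3))*(-2) = 8 - 15*(-2) = 8 - 1*(-30) = 8 + 30 = 38)
g(k) = 38*k
r(q(2), 6) + g(-16) = -4 + 38*(-16) = -4 - 608 = -612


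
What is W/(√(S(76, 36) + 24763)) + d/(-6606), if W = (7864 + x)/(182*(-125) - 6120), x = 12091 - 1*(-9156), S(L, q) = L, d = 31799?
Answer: -31799/6606 - 29111*√24839/717101930 ≈ -4.8201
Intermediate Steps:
x = 21247 (x = 12091 + 9156 = 21247)
W = -29111/28870 (W = (7864 + 21247)/(182*(-125) - 6120) = 29111/(-22750 - 6120) = 29111/(-28870) = 29111*(-1/28870) = -29111/28870 ≈ -1.0083)
W/(√(S(76, 36) + 24763)) + d/(-6606) = -29111/(28870*√(76 + 24763)) + 31799/(-6606) = -29111*√24839/24839/28870 + 31799*(-1/6606) = -29111*√24839/717101930 - 31799/6606 = -31799/6606 - 29111*√24839/717101930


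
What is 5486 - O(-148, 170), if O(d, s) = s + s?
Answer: 5146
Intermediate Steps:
O(d, s) = 2*s
5486 - O(-148, 170) = 5486 - 2*170 = 5486 - 1*340 = 5486 - 340 = 5146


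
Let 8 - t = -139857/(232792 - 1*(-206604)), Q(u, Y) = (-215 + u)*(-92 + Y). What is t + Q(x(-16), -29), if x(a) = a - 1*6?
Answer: 12604214117/439396 ≈ 28685.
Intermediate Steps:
x(a) = -6 + a (x(a) = a - 6 = -6 + a)
t = 3655025/439396 (t = 8 - (-139857)/(232792 - 1*(-206604)) = 8 - (-139857)/(232792 + 206604) = 8 - (-139857)/439396 = 8 - 1*(-139857/439396) = 8 + 139857/439396 = 3655025/439396 ≈ 8.3183)
t + Q(x(-16), -29) = 3655025/439396 + (19780 - 215*(-29) - 92*(-6 - 16) - 29*(-6 - 16)) = 3655025/439396 + (19780 + 6235 - 92*(-22) - 29*(-22)) = 3655025/439396 + (19780 + 6235 + 2024 + 638) = 3655025/439396 + 28677 = 12604214117/439396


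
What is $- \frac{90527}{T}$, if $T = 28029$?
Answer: $- \frac{90527}{28029} \approx -3.2298$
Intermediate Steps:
$- \frac{90527}{T} = - \frac{90527}{28029}$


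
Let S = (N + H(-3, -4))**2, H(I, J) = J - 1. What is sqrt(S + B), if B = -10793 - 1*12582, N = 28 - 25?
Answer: I*sqrt(23371) ≈ 152.88*I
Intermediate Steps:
H(I, J) = -1 + J
N = 3
S = 4 (S = (3 + (-1 - 4))**2 = (3 - 5)**2 = (-2)**2 = 4)
B = -23375 (B = -10793 - 12582 = -23375)
sqrt(S + B) = sqrt(4 - 23375) = sqrt(-23371) = I*sqrt(23371)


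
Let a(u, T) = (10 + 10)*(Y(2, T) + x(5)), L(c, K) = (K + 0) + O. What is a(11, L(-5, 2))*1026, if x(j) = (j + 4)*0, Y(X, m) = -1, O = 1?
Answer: -20520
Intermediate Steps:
x(j) = 0 (x(j) = (4 + j)*0 = 0)
L(c, K) = 1 + K (L(c, K) = (K + 0) + 1 = K + 1 = 1 + K)
a(u, T) = -20 (a(u, T) = (10 + 10)*(-1 + 0) = 20*(-1) = -20)
a(11, L(-5, 2))*1026 = -20*1026 = -20520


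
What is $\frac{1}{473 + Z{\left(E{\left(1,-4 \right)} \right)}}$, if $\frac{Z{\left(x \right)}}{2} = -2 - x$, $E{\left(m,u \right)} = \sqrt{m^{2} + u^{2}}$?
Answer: $\frac{469}{219893} + \frac{2 \sqrt{17}}{219893} \approx 0.0021704$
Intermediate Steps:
$Z{\left(x \right)} = -4 - 2 x$ ($Z{\left(x \right)} = 2 \left(-2 - x\right) = -4 - 2 x$)
$\frac{1}{473 + Z{\left(E{\left(1,-4 \right)} \right)}} = \frac{1}{473 - \left(4 + 2 \sqrt{1^{2} + \left(-4\right)^{2}}\right)} = \frac{1}{473 - \left(4 + 2 \sqrt{1 + 16}\right)} = \frac{1}{473 - \left(4 + 2 \sqrt{17}\right)} = \frac{1}{469 - 2 \sqrt{17}}$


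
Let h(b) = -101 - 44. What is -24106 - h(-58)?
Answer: -23961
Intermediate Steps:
h(b) = -145
-24106 - h(-58) = -24106 - 1*(-145) = -24106 + 145 = -23961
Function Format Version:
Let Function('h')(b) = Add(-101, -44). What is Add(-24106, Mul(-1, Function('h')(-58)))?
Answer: -23961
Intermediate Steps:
Function('h')(b) = -145
Add(-24106, Mul(-1, Function('h')(-58))) = Add(-24106, Mul(-1, -145)) = Add(-24106, 145) = -23961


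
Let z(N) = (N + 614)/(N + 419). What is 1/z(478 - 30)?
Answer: 289/354 ≈ 0.81638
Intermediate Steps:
z(N) = (614 + N)/(419 + N)
1/z(478 - 30) = 1/((614 + (478 - 30))/(419 + (478 - 30))) = 1/((614 + 448)/(419 + 448)) = 1/(1062/867) = 1/((1/867)*1062) = 1/(354/289) = 289/354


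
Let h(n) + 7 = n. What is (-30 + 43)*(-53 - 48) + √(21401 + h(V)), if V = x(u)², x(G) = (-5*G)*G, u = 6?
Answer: -1313 + √53794 ≈ -1081.1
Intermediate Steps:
x(G) = -5*G²
V = 32400 (V = (-5*6²)² = (-5*36)² = (-180)² = 32400)
h(n) = -7 + n
(-30 + 43)*(-53 - 48) + √(21401 + h(V)) = (-30 + 43)*(-53 - 48) + √(21401 + (-7 + 32400)) = 13*(-101) + √(21401 + 32393) = -1313 + √53794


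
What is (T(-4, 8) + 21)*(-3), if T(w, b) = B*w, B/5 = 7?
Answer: 357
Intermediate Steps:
B = 35 (B = 5*7 = 35)
T(w, b) = 35*w
(T(-4, 8) + 21)*(-3) = (35*(-4) + 21)*(-3) = (-140 + 21)*(-3) = -119*(-3) = 357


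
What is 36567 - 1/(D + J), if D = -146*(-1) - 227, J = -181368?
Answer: 6635045584/181449 ≈ 36567.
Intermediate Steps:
D = -81 (D = 146 - 227 = -81)
36567 - 1/(D + J) = 36567 - 1/(-81 - 181368) = 36567 - 1/(-181449) = 36567 - 1*(-1/181449) = 36567 + 1/181449 = 6635045584/181449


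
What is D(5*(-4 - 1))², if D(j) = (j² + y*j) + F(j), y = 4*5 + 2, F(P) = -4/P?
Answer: 3530641/625 ≈ 5649.0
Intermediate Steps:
y = 22 (y = 20 + 2 = 22)
D(j) = j² - 4/j + 22*j (D(j) = (j² + 22*j) - 4/j = j² - 4/j + 22*j)
D(5*(-4 - 1))² = ((-4 + (5*(-4 - 1))²*(22 + 5*(-4 - 1)))/((5*(-4 - 1))))² = ((-4 + (5*(-5))²*(22 + 5*(-5)))/((5*(-5))))² = ((-4 + (-25)²*(22 - 25))/(-25))² = (-(-4 + 625*(-3))/25)² = (-(-4 - 1875)/25)² = (-1/25*(-1879))² = (1879/25)² = 3530641/625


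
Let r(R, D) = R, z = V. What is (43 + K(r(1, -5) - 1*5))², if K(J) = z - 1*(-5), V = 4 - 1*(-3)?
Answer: 3025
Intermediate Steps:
V = 7 (V = 4 + 3 = 7)
z = 7
K(J) = 12 (K(J) = 7 - 1*(-5) = 7 + 5 = 12)
(43 + K(r(1, -5) - 1*5))² = (43 + 12)² = 55² = 3025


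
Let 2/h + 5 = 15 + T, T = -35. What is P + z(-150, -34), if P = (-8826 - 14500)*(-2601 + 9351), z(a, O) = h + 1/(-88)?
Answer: -346391100201/2200 ≈ -1.5745e+8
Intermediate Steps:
h = -2/25 (h = 2/(-5 + (15 - 35)) = 2/(-5 - 20) = 2/(-25) = 2*(-1/25) = -2/25 ≈ -0.080000)
z(a, O) = -201/2200 (z(a, O) = -2/25 + 1/(-88) = -2/25 - 1/88 = -201/2200)
P = -157450500 (P = -23326*6750 = -157450500)
P + z(-150, -34) = -157450500 - 201/2200 = -346391100201/2200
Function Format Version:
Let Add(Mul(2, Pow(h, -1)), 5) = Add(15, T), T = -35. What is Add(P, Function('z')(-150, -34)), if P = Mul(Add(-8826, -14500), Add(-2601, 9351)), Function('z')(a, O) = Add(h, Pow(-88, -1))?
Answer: Rational(-346391100201, 2200) ≈ -1.5745e+8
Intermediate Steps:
h = Rational(-2, 25) (h = Mul(2, Pow(Add(-5, Add(15, -35)), -1)) = Mul(2, Pow(Add(-5, -20), -1)) = Mul(2, Pow(-25, -1)) = Mul(2, Rational(-1, 25)) = Rational(-2, 25) ≈ -0.080000)
Function('z')(a, O) = Rational(-201, 2200) (Function('z')(a, O) = Add(Rational(-2, 25), Pow(-88, -1)) = Add(Rational(-2, 25), Rational(-1, 88)) = Rational(-201, 2200))
P = -157450500 (P = Mul(-23326, 6750) = -157450500)
Add(P, Function('z')(-150, -34)) = Add(-157450500, Rational(-201, 2200)) = Rational(-346391100201, 2200)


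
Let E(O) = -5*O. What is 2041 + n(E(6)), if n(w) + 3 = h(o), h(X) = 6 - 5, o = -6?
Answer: 2039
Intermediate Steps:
h(X) = 1
n(w) = -2 (n(w) = -3 + 1 = -2)
2041 + n(E(6)) = 2041 - 2 = 2039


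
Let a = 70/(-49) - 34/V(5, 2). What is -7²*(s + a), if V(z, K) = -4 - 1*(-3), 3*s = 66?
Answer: -2674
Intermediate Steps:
s = 22 (s = (⅓)*66 = 22)
V(z, K) = -1 (V(z, K) = -4 + 3 = -1)
a = 228/7 (a = 70/(-49) - 34/(-1) = 70*(-1/49) - 34*(-1) = -10/7 + 34 = 228/7 ≈ 32.571)
-7²*(s + a) = -7²*(22 + 228/7) = -49*382/7 = -1*2674 = -2674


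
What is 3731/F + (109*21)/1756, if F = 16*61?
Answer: 2196425/428464 ≈ 5.1263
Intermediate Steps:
F = 976
3731/F + (109*21)/1756 = 3731/976 + (109*21)/1756 = 3731*(1/976) + 2289*(1/1756) = 3731/976 + 2289/1756 = 2196425/428464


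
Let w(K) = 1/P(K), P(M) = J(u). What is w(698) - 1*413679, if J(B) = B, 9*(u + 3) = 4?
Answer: -9514626/23 ≈ -4.1368e+5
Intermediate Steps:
u = -23/9 (u = -3 + (⅑)*4 = -3 + 4/9 = -23/9 ≈ -2.5556)
P(M) = -23/9
w(K) = -9/23 (w(K) = 1/(-23/9) = -9/23)
w(698) - 1*413679 = -9/23 - 1*413679 = -9/23 - 413679 = -9514626/23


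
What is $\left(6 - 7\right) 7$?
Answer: $-7$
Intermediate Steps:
$\left(6 - 7\right) 7 = \left(-1\right) 7 = -7$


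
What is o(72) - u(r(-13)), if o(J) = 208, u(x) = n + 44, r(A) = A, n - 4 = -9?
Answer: 169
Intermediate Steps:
n = -5 (n = 4 - 9 = -5)
u(x) = 39 (u(x) = -5 + 44 = 39)
o(72) - u(r(-13)) = 208 - 1*39 = 208 - 39 = 169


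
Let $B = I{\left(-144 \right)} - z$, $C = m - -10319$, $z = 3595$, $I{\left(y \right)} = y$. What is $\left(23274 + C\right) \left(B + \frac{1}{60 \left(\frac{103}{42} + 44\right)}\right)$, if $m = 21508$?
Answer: $- \frac{4019501301183}{19510} \approx -2.0602 \cdot 10^{8}$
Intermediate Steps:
$C = 31827$ ($C = 21508 - -10319 = 21508 + 10319 = 31827$)
$B = -3739$ ($B = -144 - 3595 = -3739$)
$\left(23274 + C\right) \left(B + \frac{1}{60 \left(\frac{103}{42} + 44\right)}\right) = \left(23274 + 31827\right) \left(-3739 + \frac{1}{60 \left(\frac{103}{42} + 44\right)}\right) = 55101 \left(-3739 + \frac{1}{60 \left(103 \cdot \frac{1}{42} + 44\right)}\right) = 55101 \left(-3739 + \frac{1}{60 \left(\frac{103}{42} + 44\right)}\right) = 55101 \left(-3739 + \frac{1}{60 \cdot \frac{1951}{42}}\right) = 55101 \left(-3739 + \frac{1}{\frac{19510}{7}}\right) = 55101 \left(-3739 + \frac{7}{19510}\right) = 55101 \left(- \frac{72947883}{19510}\right) = - \frac{4019501301183}{19510}$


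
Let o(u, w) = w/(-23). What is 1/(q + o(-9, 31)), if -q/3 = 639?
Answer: -23/44122 ≈ -0.00052128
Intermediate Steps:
q = -1917 (q = -3*639 = -1917)
o(u, w) = -w/23 (o(u, w) = w*(-1/23) = -w/23)
1/(q + o(-9, 31)) = 1/(-1917 - 1/23*31) = 1/(-1917 - 31/23) = 1/(-44122/23) = -23/44122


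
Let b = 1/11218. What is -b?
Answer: -1/11218 ≈ -8.9142e-5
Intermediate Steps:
b = 1/11218 ≈ 8.9142e-5
-b = -1*1/11218 = -1/11218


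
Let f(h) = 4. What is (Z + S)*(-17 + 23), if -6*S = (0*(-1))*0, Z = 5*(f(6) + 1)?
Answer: 150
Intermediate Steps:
Z = 25 (Z = 5*(4 + 1) = 5*5 = 25)
S = 0 (S = -0*(-1)*0/6 = -0*0 = -⅙*0 = 0)
(Z + S)*(-17 + 23) = (25 + 0)*(-17 + 23) = 25*6 = 150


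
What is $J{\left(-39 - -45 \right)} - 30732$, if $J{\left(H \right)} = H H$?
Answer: $-30696$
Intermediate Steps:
$J{\left(H \right)} = H^{2}$
$J{\left(-39 - -45 \right)} - 30732 = \left(-39 - -45\right)^{2} - 30732 = \left(-39 + 45\right)^{2} - 30732 = 6^{2} - 30732 = 36 - 30732 = -30696$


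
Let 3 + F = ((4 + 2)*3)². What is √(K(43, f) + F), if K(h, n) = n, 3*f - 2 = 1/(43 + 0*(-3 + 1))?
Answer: 2*√148694/43 ≈ 17.935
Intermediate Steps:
F = 321 (F = -3 + ((4 + 2)*3)² = -3 + (6*3)² = -3 + 18² = -3 + 324 = 321)
f = 29/43 (f = ⅔ + 1/(3*(43 + 0*(-3 + 1))) = ⅔ + 1/(3*(43 + 0*(-2))) = ⅔ + 1/(3*(43 + 0)) = ⅔ + (⅓)/43 = ⅔ + (⅓)*(1/43) = ⅔ + 1/129 = 29/43 ≈ 0.67442)
√(K(43, f) + F) = √(29/43 + 321) = √(13832/43) = 2*√148694/43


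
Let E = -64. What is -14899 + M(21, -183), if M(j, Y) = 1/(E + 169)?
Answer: -1564394/105 ≈ -14899.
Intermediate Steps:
M(j, Y) = 1/105 (M(j, Y) = 1/(-64 + 169) = 1/105)
-14899 + M(21, -183) = -14899 + 1/105 = -1564394/105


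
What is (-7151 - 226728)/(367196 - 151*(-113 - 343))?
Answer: -233879/436052 ≈ -0.53636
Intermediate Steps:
(-7151 - 226728)/(367196 - 151*(-113 - 343)) = -233879/(367196 - 151*(-456)) = -233879/(367196 + 68856) = -233879/436052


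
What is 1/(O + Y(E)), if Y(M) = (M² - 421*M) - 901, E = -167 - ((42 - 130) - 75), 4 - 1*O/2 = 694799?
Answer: -1/1388791 ≈ -7.2005e-7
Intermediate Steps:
O = -1389590 (O = 8 - 2*694799 = 8 - 1389598 = -1389590)
E = -4 (E = -167 - (-88 - 75) = -167 - 1*(-163) = -167 + 163 = -4)
Y(M) = -901 + M² - 421*M
1/(O + Y(E)) = 1/(-1389590 + (-901 + (-4)² - 421*(-4))) = 1/(-1389590 + (-901 + 16 + 1684)) = 1/(-1389590 + 799) = 1/(-1388791) = -1/1388791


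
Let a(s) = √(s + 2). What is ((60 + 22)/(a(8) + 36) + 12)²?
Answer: 84509674/413449 - 753744*√10/413449 ≈ 198.64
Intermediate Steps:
a(s) = √(2 + s)
((60 + 22)/(a(8) + 36) + 12)² = ((60 + 22)/(√(2 + 8) + 36) + 12)² = (82/(√10 + 36) + 12)² = (82/(36 + √10) + 12)² = (12 + 82/(36 + √10))²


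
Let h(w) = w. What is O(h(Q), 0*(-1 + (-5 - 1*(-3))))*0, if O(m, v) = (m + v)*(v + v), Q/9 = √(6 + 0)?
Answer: 0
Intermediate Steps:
Q = 9*√6 (Q = 9*√(6 + 0) = 9*√6 ≈ 22.045)
O(m, v) = 2*v*(m + v) (O(m, v) = (m + v)*(2*v) = 2*v*(m + v))
O(h(Q), 0*(-1 + (-5 - 1*(-3))))*0 = (2*(0*(-1 + (-5 - 1*(-3))))*(9*√6 + 0*(-1 + (-5 - 1*(-3)))))*0 = (2*(0*(-1 + (-5 + 3)))*(9*√6 + 0*(-1 + (-5 + 3))))*0 = (2*(0*(-1 - 2))*(9*√6 + 0*(-1 - 2)))*0 = (2*(0*(-3))*(9*√6 + 0*(-3)))*0 = (2*0*(9*√6 + 0))*0 = (2*0*(9*√6))*0 = 0*0 = 0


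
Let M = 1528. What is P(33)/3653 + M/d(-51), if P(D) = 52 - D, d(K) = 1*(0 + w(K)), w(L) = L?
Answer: -5580815/186303 ≈ -29.956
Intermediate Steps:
d(K) = K (d(K) = 1*(0 + K) = 1*K = K)
P(33)/3653 + M/d(-51) = (52 - 1*33)/3653 + 1528/(-51) = (52 - 33)*(1/3653) + 1528*(-1/51) = 19*(1/3653) - 1528/51 = 19/3653 - 1528/51 = -5580815/186303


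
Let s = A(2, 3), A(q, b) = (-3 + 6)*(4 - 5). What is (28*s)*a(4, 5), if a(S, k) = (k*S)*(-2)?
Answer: 3360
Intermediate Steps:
A(q, b) = -3 (A(q, b) = 3*(-1) = -3)
s = -3
a(S, k) = -2*S*k (a(S, k) = (S*k)*(-2) = -2*S*k)
(28*s)*a(4, 5) = (28*(-3))*(-2*4*5) = -84*(-40) = 3360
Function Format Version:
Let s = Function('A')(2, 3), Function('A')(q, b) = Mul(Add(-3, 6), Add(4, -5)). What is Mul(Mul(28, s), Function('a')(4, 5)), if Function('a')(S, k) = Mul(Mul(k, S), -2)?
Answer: 3360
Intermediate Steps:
Function('A')(q, b) = -3 (Function('A')(q, b) = Mul(3, -1) = -3)
s = -3
Function('a')(S, k) = Mul(-2, S, k) (Function('a')(S, k) = Mul(Mul(S, k), -2) = Mul(-2, S, k))
Mul(Mul(28, s), Function('a')(4, 5)) = Mul(Mul(28, -3), Mul(-2, 4, 5)) = Mul(-84, -40) = 3360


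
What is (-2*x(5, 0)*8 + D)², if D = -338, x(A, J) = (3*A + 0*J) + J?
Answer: 334084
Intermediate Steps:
x(A, J) = J + 3*A (x(A, J) = (3*A + 0) + J = 3*A + J = J + 3*A)
(-2*x(5, 0)*8 + D)² = (-2*(0 + 3*5)*8 - 338)² = (-2*(0 + 15)*8 - 338)² = (-2*15*8 - 338)² = (-30*8 - 338)² = (-240 - 338)² = (-578)² = 334084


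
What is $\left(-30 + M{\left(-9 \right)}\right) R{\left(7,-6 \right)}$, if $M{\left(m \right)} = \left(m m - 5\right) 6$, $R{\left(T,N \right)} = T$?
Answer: $2982$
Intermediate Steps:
$M{\left(m \right)} = -30 + 6 m^{2}$ ($M{\left(m \right)} = \left(m^{2} - 5\right) 6 = \left(-5 + m^{2}\right) 6 = -30 + 6 m^{2}$)
$\left(-30 + M{\left(-9 \right)}\right) R{\left(7,-6 \right)} = \left(-30 - \left(30 - 6 \left(-9\right)^{2}\right)\right) 7 = \left(-30 + \left(-30 + 6 \cdot 81\right)\right) 7 = \left(-30 + \left(-30 + 486\right)\right) 7 = \left(-30 + 456\right) 7 = 426 \cdot 7 = 2982$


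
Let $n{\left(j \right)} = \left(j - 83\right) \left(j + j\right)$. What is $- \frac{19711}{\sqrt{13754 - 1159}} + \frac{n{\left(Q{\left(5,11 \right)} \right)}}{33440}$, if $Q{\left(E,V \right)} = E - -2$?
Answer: $- \frac{7}{220} - \frac{19711 \sqrt{12595}}{12595} \approx -175.67$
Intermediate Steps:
$Q{\left(E,V \right)} = 2 + E$ ($Q{\left(E,V \right)} = E + 2 = 2 + E$)
$n{\left(j \right)} = 2 j \left(-83 + j\right)$ ($n{\left(j \right)} = \left(-83 + j\right) 2 j = 2 j \left(-83 + j\right)$)
$- \frac{19711}{\sqrt{13754 - 1159}} + \frac{n{\left(Q{\left(5,11 \right)} \right)}}{33440} = - \frac{19711}{\sqrt{13754 - 1159}} + \frac{2 \left(2 + 5\right) \left(-83 + \left(2 + 5\right)\right)}{33440} = - \frac{19711}{\sqrt{12595}} + 2 \cdot 7 \left(-83 + 7\right) \frac{1}{33440} = - 19711 \frac{\sqrt{12595}}{12595} + 2 \cdot 7 \left(-76\right) \frac{1}{33440} = - \frac{19711 \sqrt{12595}}{12595} - \frac{7}{220} = - \frac{7}{220} - \frac{19711 \sqrt{12595}}{12595}$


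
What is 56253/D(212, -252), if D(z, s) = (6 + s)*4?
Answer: -18751/328 ≈ -57.168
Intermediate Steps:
D(z, s) = 24 + 4*s
56253/D(212, -252) = 56253/(24 + 4*(-252)) = 56253/(24 - 1008) = 56253/(-984) = 56253*(-1/984) = -18751/328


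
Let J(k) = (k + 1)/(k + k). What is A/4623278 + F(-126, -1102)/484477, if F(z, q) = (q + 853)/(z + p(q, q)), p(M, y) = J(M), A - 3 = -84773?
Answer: -1892883876681097/103259212479364403 ≈ -0.018331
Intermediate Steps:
J(k) = (1 + k)/(2*k) (J(k) = (1 + k)/((2*k)) = (1 + k)*(1/(2*k)) = (1 + k)/(2*k))
A = -84770 (A = 3 - 84773 = -84770)
p(M, y) = (1 + M)/(2*M)
F(z, q) = (853 + q)/(z + (1 + q)/(2*q)) (F(z, q) = (q + 853)/(z + (1 + q)/(2*q)) = (853 + q)/(z + (1 + q)/(2*q)))
A/4623278 + F(-126, -1102)/484477 = -84770/4623278 + (2*(-1102)*(853 - 1102)/(1 - 1102 + 2*(-1102)*(-126)))/484477 = -84770*1/4623278 + (2*(-1102)*(-249)/(1 - 1102 + 277704))*(1/484477) = -42385/2311639 + (2*(-1102)*(-249)/276603)*(1/484477) = -42385/2311639 + (2*(-1102)*(1/276603)*(-249))*(1/484477) = -42385/2311639 + (182932/92201)*(1/484477) = -42385/2311639 + 182932/44669263877 = -1892883876681097/103259212479364403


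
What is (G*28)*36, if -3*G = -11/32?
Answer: 231/2 ≈ 115.50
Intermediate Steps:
G = 11/96 (G = -(-11)/(3*32) = -⅓*(-11/32) = 11/96 ≈ 0.11458)
(G*28)*36 = ((11/96)*28)*36 = (77/24)*36 = 231/2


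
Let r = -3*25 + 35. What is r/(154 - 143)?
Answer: -40/11 ≈ -3.6364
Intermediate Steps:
r = -40 (r = -75 + 35 = -40)
r/(154 - 143) = -40/(154 - 143) = -40/11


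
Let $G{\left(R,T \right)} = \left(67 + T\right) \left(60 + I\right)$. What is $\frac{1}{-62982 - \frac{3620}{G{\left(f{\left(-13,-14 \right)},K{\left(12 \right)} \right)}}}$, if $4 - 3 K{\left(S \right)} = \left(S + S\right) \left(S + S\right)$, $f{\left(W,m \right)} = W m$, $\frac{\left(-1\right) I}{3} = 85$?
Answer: $- \frac{4823}{303762910} \approx -1.5878 \cdot 10^{-5}$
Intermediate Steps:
$I = -255$ ($I = \left(-3\right) 85 = -255$)
$K{\left(S \right)} = \frac{4}{3} - \frac{4 S^{2}}{3}$ ($K{\left(S \right)} = \frac{4}{3} - \frac{\left(S + S\right) \left(S + S\right)}{3} = \frac{4}{3} - \frac{2 S 2 S}{3} = \frac{4}{3} - \frac{4 S^{2}}{3}$)
$G{\left(R,T \right)} = -13065 - 195 T$ ($G{\left(R,T \right)} = \left(67 + T\right) \left(60 - 255\right) = \left(67 + T\right) \left(-195\right) = -13065 - 195 T$)
$\frac{1}{-62982 - \frac{3620}{G{\left(f{\left(-13,-14 \right)},K{\left(12 \right)} \right)}}} = \frac{1}{-62982 - \frac{3620}{-13065 - 195 \left(\frac{4}{3} - \frac{4 \cdot 12^{2}}{3}\right)}} = \frac{1}{-62982 - \frac{3620}{-13065 - 195 \left(\frac{4}{3} - 192\right)}} = \frac{1}{-62982 - \frac{3620}{-13065 - -37180}} = \frac{1}{-62982 - \frac{3620}{-13065 + 37180}} = \frac{1}{-62982 - \frac{3620}{24115}} = \frac{1}{-62982 - \frac{724}{4823}} = \frac{1}{- \frac{303762910}{4823}} = - \frac{4823}{303762910}$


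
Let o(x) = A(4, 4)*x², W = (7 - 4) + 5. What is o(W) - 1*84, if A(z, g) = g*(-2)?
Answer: -596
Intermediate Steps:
A(z, g) = -2*g
W = 8 (W = 3 + 5 = 8)
o(x) = -8*x² (o(x) = (-2*4)*x² = -8*x²)
o(W) - 1*84 = -8*8² - 1*84 = -8*64 - 84 = -512 - 84 = -596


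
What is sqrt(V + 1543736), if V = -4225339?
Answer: I*sqrt(2681603) ≈ 1637.6*I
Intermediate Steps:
sqrt(V + 1543736) = sqrt(-4225339 + 1543736) = sqrt(-2681603) = I*sqrt(2681603)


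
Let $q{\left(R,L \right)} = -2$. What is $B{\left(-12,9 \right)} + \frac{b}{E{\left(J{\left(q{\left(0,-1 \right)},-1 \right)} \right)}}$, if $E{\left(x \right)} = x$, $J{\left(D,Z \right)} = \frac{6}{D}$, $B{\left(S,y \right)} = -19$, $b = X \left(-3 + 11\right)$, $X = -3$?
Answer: $-11$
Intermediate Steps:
$b = -24$ ($b = - 3 \left(-3 + 11\right) = \left(-3\right) 8 = -24$)
$B{\left(-12,9 \right)} + \frac{b}{E{\left(J{\left(q{\left(0,-1 \right)},-1 \right)} \right)}} = -19 - \frac{24}{6 \frac{1}{-2}} = -19 - \frac{24}{6 \left(- \frac{1}{2}\right)} = -19 - \frac{24}{-3} = -19 - -8 = -19 + 8 = -11$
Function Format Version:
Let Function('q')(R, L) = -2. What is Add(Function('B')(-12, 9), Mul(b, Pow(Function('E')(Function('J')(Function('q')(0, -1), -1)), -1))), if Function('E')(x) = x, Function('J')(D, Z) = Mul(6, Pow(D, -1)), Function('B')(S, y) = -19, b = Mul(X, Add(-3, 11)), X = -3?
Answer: -11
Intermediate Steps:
b = -24 (b = Mul(-3, Add(-3, 11)) = Mul(-3, 8) = -24)
Add(Function('B')(-12, 9), Mul(b, Pow(Function('E')(Function('J')(Function('q')(0, -1), -1)), -1))) = Add(-19, Mul(-24, Pow(Mul(6, Pow(-2, -1)), -1))) = Add(-19, Mul(-24, Pow(Mul(6, Rational(-1, 2)), -1))) = Add(-19, Mul(-24, Pow(-3, -1))) = Add(-19, Mul(-24, Rational(-1, 3))) = Add(-19, 8) = -11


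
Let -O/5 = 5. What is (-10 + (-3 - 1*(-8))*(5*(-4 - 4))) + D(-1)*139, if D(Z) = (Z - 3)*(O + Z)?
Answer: 14246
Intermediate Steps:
O = -25 (O = -5*5 = -25)
D(Z) = (-25 + Z)*(-3 + Z) (D(Z) = (Z - 3)*(-25 + Z) = (-3 + Z)*(-25 + Z) = (-25 + Z)*(-3 + Z))
(-10 + (-3 - 1*(-8))*(5*(-4 - 4))) + D(-1)*139 = (-10 + (-3 - 1*(-8))*(5*(-4 - 4))) + (75 + (-1)**2 - 28*(-1))*139 = (-10 + (-3 + 8)*(5*(-8))) + (75 + 1 + 28)*139 = (-10 + 5*(-40)) + 104*139 = (-10 - 200) + 14456 = -210 + 14456 = 14246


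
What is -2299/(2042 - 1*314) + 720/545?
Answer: -1759/188352 ≈ -0.0093389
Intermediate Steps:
-2299/(2042 - 1*314) + 720/545 = -2299/(2042 - 314) + 720*(1/545) = -2299/1728 + 144/109 = -1759/188352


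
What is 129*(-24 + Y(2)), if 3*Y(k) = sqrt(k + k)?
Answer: -3010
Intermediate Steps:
Y(k) = sqrt(2)*sqrt(k)/3 (Y(k) = sqrt(k + k)/3 = sqrt(2*k)/3 = (sqrt(2)*sqrt(k))/3 = sqrt(2)*sqrt(k)/3)
129*(-24 + Y(2)) = 129*(-24 + sqrt(2)*sqrt(2)/3) = 129*(-24 + 2/3) = 129*(-70/3) = -3010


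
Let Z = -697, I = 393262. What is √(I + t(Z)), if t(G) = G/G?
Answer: 13*√2327 ≈ 627.11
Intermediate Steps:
t(G) = 1
√(I + t(Z)) = √(393262 + 1) = √393263 = 13*√2327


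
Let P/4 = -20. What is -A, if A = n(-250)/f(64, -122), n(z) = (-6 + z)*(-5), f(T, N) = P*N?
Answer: -8/61 ≈ -0.13115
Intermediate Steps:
P = -80 (P = 4*(-20) = -80)
f(T, N) = -80*N
n(z) = 30 - 5*z
A = 8/61 (A = (30 - 5*(-250))/((-80*(-122))) = (30 + 1250)/9760 = 1280*(1/9760) = 8/61 ≈ 0.13115)
-A = -1*8/61 = -8/61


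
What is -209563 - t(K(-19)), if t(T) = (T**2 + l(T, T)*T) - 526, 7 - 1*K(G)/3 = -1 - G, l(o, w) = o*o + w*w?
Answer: -138252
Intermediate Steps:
l(o, w) = o**2 + w**2
K(G) = 24 + 3*G (K(G) = 21 - 3*(-1 - G) = 21 + (3 + 3*G) = 24 + 3*G)
t(T) = -526 + T**2 + 2*T**3 (t(T) = (T**2 + (T**2 + T**2)*T) - 526 = (T**2 + (2*T**2)*T) - 526 = (T**2 + 2*T**3) - 526 = -526 + T**2 + 2*T**3)
-209563 - t(K(-19)) = -209563 - (-526 + (24 + 3*(-19))**2 + 2*(24 + 3*(-19))**3) = -209563 - (-526 + (24 - 57)**2 + 2*(24 - 57)**3) = -209563 - (-526 + (-33)**2 + 2*(-33)**3) = -209563 - (-526 + 1089 + 2*(-35937)) = -209563 - (-526 + 1089 - 71874) = -209563 - 1*(-71311) = -209563 + 71311 = -138252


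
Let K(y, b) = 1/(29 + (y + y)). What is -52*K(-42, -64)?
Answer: 52/55 ≈ 0.94545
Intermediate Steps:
K(y, b) = 1/(29 + 2*y)
-52*K(-42, -64) = -52/(29 + 2*(-42)) = -52/(29 - 84) = -52/(-55) = -52*(-1/55) = 52/55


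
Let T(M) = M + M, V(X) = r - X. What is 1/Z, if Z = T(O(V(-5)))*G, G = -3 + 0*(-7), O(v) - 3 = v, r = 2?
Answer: -1/60 ≈ -0.016667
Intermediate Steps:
V(X) = 2 - X
O(v) = 3 + v
T(M) = 2*M
G = -3 (G = -3 + 0 = -3)
Z = -60 (Z = (2*(3 + (2 - 1*(-5))))*(-3) = (2*(3 + (2 + 5)))*(-3) = (2*(3 + 7))*(-3) = (2*10)*(-3) = 20*(-3) = -60)
1/Z = 1/(-60) = -1/60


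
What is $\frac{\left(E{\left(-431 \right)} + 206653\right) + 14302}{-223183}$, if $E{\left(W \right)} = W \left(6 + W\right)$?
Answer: $- \frac{404130}{223183} \approx -1.8108$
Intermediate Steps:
$\frac{\left(E{\left(-431 \right)} + 206653\right) + 14302}{-223183} = \frac{\left(- 431 \left(6 - 431\right) + 206653\right) + 14302}{-223183} = \left(\left(\left(-431\right) \left(-425\right) + 206653\right) + 14302\right) \left(- \frac{1}{223183}\right) = \left(\left(183175 + 206653\right) + 14302\right) \left(- \frac{1}{223183}\right) = \left(389828 + 14302\right) \left(- \frac{1}{223183}\right) = 404130 \left(- \frac{1}{223183}\right) = - \frac{404130}{223183}$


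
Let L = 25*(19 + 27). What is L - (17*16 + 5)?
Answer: 873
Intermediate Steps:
L = 1150 (L = 25*46 = 1150)
L - (17*16 + 5) = 1150 - (17*16 + 5) = 1150 - (272 + 5) = 1150 - 1*277 = 1150 - 277 = 873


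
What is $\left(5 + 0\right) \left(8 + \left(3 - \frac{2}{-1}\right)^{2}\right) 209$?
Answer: $34485$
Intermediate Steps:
$\left(5 + 0\right) \left(8 + \left(3 - \frac{2}{-1}\right)^{2}\right) 209 = 5 \left(8 + \left(3 - -2\right)^{2}\right) 209 = 5 \left(8 + \left(3 + 2\right)^{2}\right) 209 = 5 \left(8 + 5^{2}\right) 209 = 5 \left(8 + 25\right) 209 = 5 \cdot 33 \cdot 209 = 165 \cdot 209 = 34485$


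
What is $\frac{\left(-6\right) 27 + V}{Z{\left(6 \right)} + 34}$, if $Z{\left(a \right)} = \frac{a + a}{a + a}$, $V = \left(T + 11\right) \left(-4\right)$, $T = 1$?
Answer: $-6$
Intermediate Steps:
$V = -48$ ($V = \left(1 + 11\right) \left(-4\right) = 12 \left(-4\right) = -48$)
$Z{\left(a \right)} = 1$ ($Z{\left(a \right)} = \frac{2 a}{2 a} = 2 a \frac{1}{2 a} = 1$)
$\frac{\left(-6\right) 27 + V}{Z{\left(6 \right)} + 34} = \frac{\left(-6\right) 27 - 48}{1 + 34} = \frac{-162 - 48}{35} = \left(-210\right) \frac{1}{35} = -6$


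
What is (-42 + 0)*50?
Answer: -2100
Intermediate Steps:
(-42 + 0)*50 = -42*50 = -2100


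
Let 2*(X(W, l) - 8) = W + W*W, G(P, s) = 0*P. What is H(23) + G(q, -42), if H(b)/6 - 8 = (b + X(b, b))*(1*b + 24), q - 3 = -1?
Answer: 86622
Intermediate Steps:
q = 2 (q = 3 - 1 = 2)
G(P, s) = 0
X(W, l) = 8 + W/2 + W²/2 (X(W, l) = 8 + (W + W*W)/2 = 8 + (W + W²)/2 = 8 + (W/2 + W²/2) = 8 + W/2 + W²/2)
H(b) = 48 + 6*(24 + b)*(8 + b²/2 + 3*b/2) (H(b) = 48 + 6*((b + (8 + b/2 + b²/2))*(1*b + 24)) = 48 + 6*((8 + b²/2 + 3*b/2)*(b + 24)) = 48 + 6*((8 + b²/2 + 3*b/2)*(24 + b)) = 48 + 6*((24 + b)*(8 + b²/2 + 3*b/2)) = 48 + 6*(24 + b)*(8 + b²/2 + 3*b/2))
H(23) + G(q, -42) = (1200 + 3*23³ + 81*23² + 264*23) + 0 = (1200 + 3*12167 + 81*529 + 6072) + 0 = (1200 + 36501 + 42849 + 6072) + 0 = 86622 + 0 = 86622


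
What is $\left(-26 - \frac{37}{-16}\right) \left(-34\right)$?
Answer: $\frac{6443}{8} \approx 805.38$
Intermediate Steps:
$\left(-26 - \frac{37}{-16}\right) \left(-34\right) = \left(-26 - - \frac{37}{16}\right) \left(-34\right) = \left(-26 + \frac{37}{16}\right) \left(-34\right) = \left(- \frac{379}{16}\right) \left(-34\right) = \frac{6443}{8}$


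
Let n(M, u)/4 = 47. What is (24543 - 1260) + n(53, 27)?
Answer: 23471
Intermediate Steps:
n(M, u) = 188 (n(M, u) = 4*47 = 188)
(24543 - 1260) + n(53, 27) = (24543 - 1260) + 188 = 23283 + 188 = 23471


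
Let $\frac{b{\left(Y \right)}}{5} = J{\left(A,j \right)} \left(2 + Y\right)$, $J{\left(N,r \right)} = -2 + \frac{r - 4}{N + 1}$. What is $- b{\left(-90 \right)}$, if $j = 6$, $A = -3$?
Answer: $-1320$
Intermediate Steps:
$J{\left(N,r \right)} = -2 + \frac{-4 + r}{1 + N}$
$b{\left(Y \right)} = -30 - 15 Y$ ($b{\left(Y \right)} = 5 \frac{-6 + 6 - -6}{1 - 3} \left(2 + Y\right) = 5 \frac{-6 + 6 + 6}{-2} \left(2 + Y\right) = 5 \left(- \frac{1}{2}\right) 6 \left(2 + Y\right) = 5 \left(- 3 \left(2 + Y\right)\right) = 5 \left(-6 - 3 Y\right) = -30 - 15 Y$)
$- b{\left(-90 \right)} = - (-30 - -1350) = - (-30 + 1350) = \left(-1\right) 1320 = -1320$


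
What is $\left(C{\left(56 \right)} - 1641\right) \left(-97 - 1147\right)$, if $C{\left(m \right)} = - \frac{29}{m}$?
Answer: $\frac{28588675}{14} \approx 2.042 \cdot 10^{6}$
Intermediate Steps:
$\left(C{\left(56 \right)} - 1641\right) \left(-97 - 1147\right) = \left(- \frac{29}{56} - 1641\right) \left(-97 - 1147\right) = \left(\left(-29\right) \frac{1}{56} - 1641\right) \left(-1244\right) = \left(- \frac{29}{56} - 1641\right) \left(-1244\right) = \left(- \frac{91925}{56}\right) \left(-1244\right) = \frac{28588675}{14}$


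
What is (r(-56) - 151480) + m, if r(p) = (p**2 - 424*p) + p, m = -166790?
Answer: -291446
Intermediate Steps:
r(p) = p**2 - 423*p
(r(-56) - 151480) + m = (-56*(-423 - 56) - 151480) - 166790 = (-56*(-479) - 151480) - 166790 = (26824 - 151480) - 166790 = -124656 - 166790 = -291446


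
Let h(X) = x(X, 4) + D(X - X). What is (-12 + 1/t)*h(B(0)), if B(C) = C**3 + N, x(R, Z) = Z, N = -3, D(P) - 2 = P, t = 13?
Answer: -930/13 ≈ -71.538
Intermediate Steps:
D(P) = 2 + P
B(C) = -3 + C**3 (B(C) = C**3 - 3 = -3 + C**3)
h(X) = 6 (h(X) = 4 + (2 + (X - X)) = 4 + (2 + 0) = 4 + 2 = 6)
(-12 + 1/t)*h(B(0)) = (-12 + 1/13)*6 = -155/13*6 = -930/13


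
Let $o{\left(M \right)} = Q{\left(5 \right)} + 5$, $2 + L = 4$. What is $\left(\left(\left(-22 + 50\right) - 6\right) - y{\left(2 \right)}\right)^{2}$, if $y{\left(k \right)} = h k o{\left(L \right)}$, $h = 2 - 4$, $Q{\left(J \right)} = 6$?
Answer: $4356$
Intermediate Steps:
$L = 2$ ($L = -2 + 4 = 2$)
$o{\left(M \right)} = 11$ ($o{\left(M \right)} = 6 + 5 = 11$)
$h = -2$ ($h = 2 - 4 = -2$)
$y{\left(k \right)} = - 22 k$ ($y{\left(k \right)} = - 2 k 11 = - 22 k$)
$\left(\left(\left(-22 + 50\right) - 6\right) - y{\left(2 \right)}\right)^{2} = \left(\left(\left(-22 + 50\right) - 6\right) - \left(-22\right) 2\right)^{2} = \left(\left(28 - 6\right) - -44\right)^{2} = \left(22 + 44\right)^{2} = 66^{2} = 4356$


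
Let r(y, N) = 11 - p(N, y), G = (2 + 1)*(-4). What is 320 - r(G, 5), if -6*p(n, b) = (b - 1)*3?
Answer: 631/2 ≈ 315.50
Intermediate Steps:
G = -12 (G = 3*(-4) = -12)
p(n, b) = ½ - b/2 (p(n, b) = -(b - 1)*3/6 = -(-1 + b)*3/6 = -(-3 + 3*b)/6 = ½ - b/2)
r(y, N) = 21/2 + y/2 (r(y, N) = 11 - (½ - y/2) = 11 + (-½ + y/2) = 21/2 + y/2)
320 - r(G, 5) = 320 - (21/2 + (½)*(-12)) = 320 - (21/2 - 6) = 320 - 1*9/2 = 320 - 9/2 = 631/2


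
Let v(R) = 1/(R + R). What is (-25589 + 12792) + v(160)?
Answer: -4095039/320 ≈ -12797.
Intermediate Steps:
v(R) = 1/(2*R)
(-25589 + 12792) + v(160) = (-25589 + 12792) + (½)/160 = -12797 + (½)*(1/160) = -12797 + 1/320 = -4095039/320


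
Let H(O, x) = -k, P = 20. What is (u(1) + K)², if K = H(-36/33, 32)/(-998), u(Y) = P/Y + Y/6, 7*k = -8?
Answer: 178615271641/439237764 ≈ 406.65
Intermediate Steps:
k = -8/7 (k = (⅐)*(-8) = -8/7 ≈ -1.1429)
H(O, x) = 8/7 (H(O, x) = -1*(-8/7) = 8/7)
u(Y) = 20/Y + Y/6
K = -4/3493 (K = (8/7)/(-998) = (8/7)*(-1/998) = -4/3493 ≈ -0.0011451)
(u(1) + K)² = ((20/1 + (⅙)*1) - 4/3493)² = ((20*1 + ⅙) - 4/3493)² = ((20 + ⅙) - 4/3493)² = (121/6 - 4/3493)² = (422629/20958)² = 178615271641/439237764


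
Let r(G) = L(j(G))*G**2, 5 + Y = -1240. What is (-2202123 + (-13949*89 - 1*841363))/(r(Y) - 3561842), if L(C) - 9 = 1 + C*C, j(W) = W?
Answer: -4284947/2402589439033 ≈ -1.7835e-6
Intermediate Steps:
L(C) = 10 + C**2 (L(C) = 9 + (1 + C*C) = 9 + (1 + C**2) = 10 + C**2)
Y = -1245 (Y = -5 - 1240 = -1245)
r(G) = G**2*(10 + G**2) (r(G) = (10 + G**2)*G**2 = G**2*(10 + G**2))
(-2202123 + (-13949*89 - 1*841363))/(r(Y) - 3561842) = (-2202123 + (-13949*89 - 1*841363))/((-1245)**2*(10 + (-1245)**2) - 3561842) = (-2202123 + (-1241461 - 841363))/(1550025*(10 + 1550025) - 3561842) = (-2202123 - 2082824)/(1550025*1550035 - 3561842) = -4284947/(2402593000875 - 3561842) = -4284947/2402589439033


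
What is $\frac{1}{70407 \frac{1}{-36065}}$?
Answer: $- \frac{36065}{70407} \approx -0.51224$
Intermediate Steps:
$\frac{1}{70407 \frac{1}{-36065}} = \frac{1}{70407 \left(- \frac{1}{36065}\right)} = \frac{1}{- \frac{70407}{36065}} = - \frac{36065}{70407}$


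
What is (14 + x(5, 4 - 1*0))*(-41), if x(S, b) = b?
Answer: -738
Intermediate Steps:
(14 + x(5, 4 - 1*0))*(-41) = (14 + (4 - 1*0))*(-41) = (14 + (4 + 0))*(-41) = (14 + 4)*(-41) = 18*(-41) = -738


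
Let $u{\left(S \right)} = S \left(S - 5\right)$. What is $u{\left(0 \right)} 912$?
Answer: $0$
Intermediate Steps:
$u{\left(S \right)} = S \left(-5 + S\right)$ ($u{\left(S \right)} = S \left(S - 5\right) = S \left(-5 + S\right)$)
$u{\left(0 \right)} 912 = 0 \left(-5 + 0\right) 912 = 0 \left(-5\right) 912 = 0 \cdot 912 = 0$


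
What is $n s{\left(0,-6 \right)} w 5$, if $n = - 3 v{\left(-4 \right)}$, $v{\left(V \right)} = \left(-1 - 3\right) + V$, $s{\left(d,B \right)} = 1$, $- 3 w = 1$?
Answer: $-40$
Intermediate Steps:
$w = - \frac{1}{3}$ ($w = \left(- \frac{1}{3}\right) 1 = - \frac{1}{3} \approx -0.33333$)
$v{\left(V \right)} = -4 + V$
$n = 24$ ($n = - 3 \left(-4 - 4\right) = \left(-3\right) \left(-8\right) = 24$)
$n s{\left(0,-6 \right)} w 5 = 24 \cdot 1 \left(\left(- \frac{1}{3}\right) 5\right) = 24 \left(- \frac{5}{3}\right) = -40$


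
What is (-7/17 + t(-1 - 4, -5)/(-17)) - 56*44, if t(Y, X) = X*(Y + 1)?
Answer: -41915/17 ≈ -2465.6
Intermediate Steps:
t(Y, X) = X*(1 + Y)
(-7/17 + t(-1 - 4, -5)/(-17)) - 56*44 = (-7/17 - 5*(1 + (-1 - 4))/(-17)) - 56*44 = (-7*1/17 - 5*(1 - 5)*(-1/17)) - 2464 = (-7/17 - 5*(-4)*(-1/17)) - 2464 = (-7/17 + 20*(-1/17)) - 2464 = (-7/17 - 20/17) - 2464 = -27/17 - 2464 = -41915/17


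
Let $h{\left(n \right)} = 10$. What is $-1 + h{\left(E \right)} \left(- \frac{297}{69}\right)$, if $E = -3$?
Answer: $- \frac{1013}{23} \approx -44.043$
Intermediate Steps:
$-1 + h{\left(E \right)} \left(- \frac{297}{69}\right) = -1 + 10 \left(- \frac{297}{69}\right) = -1 + 10 \left(\left(-297\right) \frac{1}{69}\right) = -1 + 10 \left(- \frac{99}{23}\right) = -1 - \frac{990}{23} = - \frac{1013}{23}$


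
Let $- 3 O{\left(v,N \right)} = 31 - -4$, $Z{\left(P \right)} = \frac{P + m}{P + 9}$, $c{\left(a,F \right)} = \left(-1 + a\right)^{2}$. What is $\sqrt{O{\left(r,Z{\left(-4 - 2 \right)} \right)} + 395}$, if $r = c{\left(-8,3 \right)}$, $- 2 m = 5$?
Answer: $\frac{5 \sqrt{138}}{3} \approx 19.579$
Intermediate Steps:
$m = - \frac{5}{2}$ ($m = \left(- \frac{1}{2}\right) 5 = - \frac{5}{2} \approx -2.5$)
$r = 81$ ($r = \left(-1 - 8\right)^{2} = \left(-9\right)^{2} = 81$)
$Z{\left(P \right)} = \frac{- \frac{5}{2} + P}{9 + P}$ ($Z{\left(P \right)} = \frac{P - \frac{5}{2}}{P + 9} = \frac{- \frac{5}{2} + P}{9 + P}$)
$O{\left(v,N \right)} = - \frac{35}{3}$ ($O{\left(v,N \right)} = - \frac{31 - -4}{3} = - \frac{31 + 4}{3} = \left(- \frac{1}{3}\right) 35 = - \frac{35}{3}$)
$\sqrt{O{\left(r,Z{\left(-4 - 2 \right)} \right)} + 395} = \sqrt{- \frac{35}{3} + 395} = \sqrt{\frac{1150}{3}} = \frac{5 \sqrt{138}}{3}$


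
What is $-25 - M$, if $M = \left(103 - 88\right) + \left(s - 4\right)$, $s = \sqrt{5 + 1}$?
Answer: $-36 - \sqrt{6} \approx -38.449$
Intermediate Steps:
$s = \sqrt{6} \approx 2.4495$
$M = 11 + \sqrt{6}$ ($M = \left(103 - 88\right) + \left(\sqrt{6} - 4\right) = 15 - \left(4 - \sqrt{6}\right) = 11 + \sqrt{6} \approx 13.449$)
$-25 - M = -25 - \left(11 + \sqrt{6}\right) = -36 - \sqrt{6}$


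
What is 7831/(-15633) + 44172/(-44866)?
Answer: -520943261/350695089 ≈ -1.4855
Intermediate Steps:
7831/(-15633) + 44172/(-44866) = 7831*(-1/15633) + 44172*(-1/44866) = -7831/15633 - 22086/22433 = -520943261/350695089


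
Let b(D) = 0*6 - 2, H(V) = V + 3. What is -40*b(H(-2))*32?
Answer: 2560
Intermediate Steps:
H(V) = 3 + V
b(D) = -2 (b(D) = 0 - 2 = -2)
-40*b(H(-2))*32 = -40*(-2)*32 = 80*32 = 2560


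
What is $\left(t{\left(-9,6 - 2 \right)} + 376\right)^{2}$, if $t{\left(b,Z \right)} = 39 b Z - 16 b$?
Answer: $781456$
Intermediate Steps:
$t{\left(b,Z \right)} = - 16 b + 39 Z b$ ($t{\left(b,Z \right)} = 39 Z b - 16 b = - 16 b + 39 Z b$)
$\left(t{\left(-9,6 - 2 \right)} + 376\right)^{2} = \left(- 9 \left(-16 + 39 \left(6 - 2\right)\right) + 376\right)^{2} = \left(- 9 \left(-16 + 39 \cdot 4\right) + 376\right)^{2} = \left(- 9 \left(-16 + 156\right) + 376\right)^{2} = \left(\left(-9\right) 140 + 376\right)^{2} = \left(-1260 + 376\right)^{2} = \left(-884\right)^{2} = 781456$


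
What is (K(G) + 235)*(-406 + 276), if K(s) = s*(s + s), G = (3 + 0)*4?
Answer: -67990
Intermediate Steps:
G = 12 (G = 3*4 = 12)
K(s) = 2*s² (K(s) = s*(2*s) = 2*s²)
(K(G) + 235)*(-406 + 276) = (2*12² + 235)*(-406 + 276) = (2*144 + 235)*(-130) = (288 + 235)*(-130) = 523*(-130) = -67990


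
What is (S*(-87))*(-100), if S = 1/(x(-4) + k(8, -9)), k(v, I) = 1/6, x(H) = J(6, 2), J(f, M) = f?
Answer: 52200/37 ≈ 1410.8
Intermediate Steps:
x(H) = 6
k(v, I) = ⅙
S = 6/37 (S = 1/(6 + ⅙) = 1/(37/6) = 6/37 ≈ 0.16216)
(S*(-87))*(-100) = ((6/37)*(-87))*(-100) = -522/37*(-100) = 52200/37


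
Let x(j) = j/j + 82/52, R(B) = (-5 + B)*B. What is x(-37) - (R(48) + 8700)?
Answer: -279797/26 ≈ -10761.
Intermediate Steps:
R(B) = B*(-5 + B)
x(j) = 67/26 (x(j) = 1 + 82*(1/52) = 1 + 41/26 = 67/26)
x(-37) - (R(48) + 8700) = 67/26 - (48*(-5 + 48) + 8700) = 67/26 - (48*43 + 8700) = 67/26 - (2064 + 8700) = 67/26 - 1*10764 = 67/26 - 10764 = -279797/26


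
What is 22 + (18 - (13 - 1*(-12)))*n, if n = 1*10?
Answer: -48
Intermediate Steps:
n = 10
22 + (18 - (13 - 1*(-12)))*n = 22 + (18 - (13 - 1*(-12)))*10 = 22 + (18 - (13 + 12))*10 = 22 + (18 - 1*25)*10 = 22 + (18 - 25)*10 = 22 - 7*10 = 22 - 70 = -48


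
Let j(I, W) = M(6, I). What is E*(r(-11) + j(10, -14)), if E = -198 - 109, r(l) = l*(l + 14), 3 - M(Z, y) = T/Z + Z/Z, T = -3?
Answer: 18727/2 ≈ 9363.5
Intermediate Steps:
M(Z, y) = 2 + 3/Z (M(Z, y) = 3 - (-3/Z + Z/Z) = 3 - (-3/Z + 1) = 3 - (1 - 3/Z) = 3 + (-1 + 3/Z) = 2 + 3/Z)
j(I, W) = 5/2 (j(I, W) = 2 + 3/6 = 2 + 3*(⅙) = 2 + ½ = 5/2)
r(l) = l*(14 + l)
E = -307
E*(r(-11) + j(10, -14)) = -307*(-11*(14 - 11) + 5/2) = -307*(-11*3 + 5/2) = -307*(-33 + 5/2) = -307*(-61/2) = 18727/2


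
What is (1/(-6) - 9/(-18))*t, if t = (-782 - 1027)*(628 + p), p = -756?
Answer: 77184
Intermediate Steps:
t = 231552 (t = (-782 - 1027)*(628 - 756) = -1809*(-128) = 231552)
(1/(-6) - 9/(-18))*t = (1/(-6) - 9/(-18))*231552 = (1*(-⅙) - 9*(-1/18))*231552 = (-⅙ + ½)*231552 = (⅓)*231552 = 77184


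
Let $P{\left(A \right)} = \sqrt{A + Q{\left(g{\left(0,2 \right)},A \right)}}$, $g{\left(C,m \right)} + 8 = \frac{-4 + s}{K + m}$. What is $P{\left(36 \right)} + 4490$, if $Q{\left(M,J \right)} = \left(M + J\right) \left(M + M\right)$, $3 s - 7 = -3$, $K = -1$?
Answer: $4490 + \frac{2 i \sqrt{1135}}{3} \approx 4490.0 + 22.46 i$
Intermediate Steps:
$s = \frac{4}{3}$ ($s = \frac{7}{3} + \frac{1}{3} \left(-3\right) = \frac{7}{3} - 1 = \frac{4}{3} \approx 1.3333$)
$g{\left(C,m \right)} = -8 - \frac{8}{3 \left(-1 + m\right)}$ ($g{\left(C,m \right)} = -8 + \frac{-4 + \frac{4}{3}}{-1 + m} = -8 - \frac{8}{3 \left(-1 + m\right)}$)
$Q{\left(M,J \right)} = 2 M \left(J + M\right)$ ($Q{\left(M,J \right)} = \left(J + M\right) 2 M = 2 M \left(J + M\right)$)
$P{\left(A \right)} = \sqrt{\frac{2048}{9} - \frac{61 A}{3}}$ ($P{\left(A \right)} = \sqrt{A + 2 \frac{8 \left(2 - 6\right)}{3 \left(-1 + 2\right)} \left(A + \frac{8 \left(2 - 6\right)}{3 \left(-1 + 2\right)}\right)} = \sqrt{A + 2 \frac{8 \left(2 - 6\right)}{3 \cdot 1} \left(A + \frac{8 \left(2 - 6\right)}{3 \cdot 1}\right)} = \sqrt{A + 2 \cdot \frac{8}{3} \cdot 1 \left(-4\right) \left(A + \frac{8}{3} \cdot 1 \left(-4\right)\right)} = \sqrt{A + 2 \left(- \frac{32}{3}\right) \left(A - \frac{32}{3}\right)} = \sqrt{A + 2 \left(- \frac{32}{3}\right) \left(- \frac{32}{3} + A\right)} = \sqrt{A - \left(- \frac{2048}{9} + \frac{64 A}{3}\right)} = \sqrt{\frac{2048}{9} - \frac{61 A}{3}}$)
$P{\left(36 \right)} + 4490 = \frac{\sqrt{2048 - 6588}}{3} + 4490 = \frac{\sqrt{-4540}}{3} + 4490 = \frac{2 i \sqrt{1135}}{3} + 4490 = 4490 + \frac{2 i \sqrt{1135}}{3}$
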